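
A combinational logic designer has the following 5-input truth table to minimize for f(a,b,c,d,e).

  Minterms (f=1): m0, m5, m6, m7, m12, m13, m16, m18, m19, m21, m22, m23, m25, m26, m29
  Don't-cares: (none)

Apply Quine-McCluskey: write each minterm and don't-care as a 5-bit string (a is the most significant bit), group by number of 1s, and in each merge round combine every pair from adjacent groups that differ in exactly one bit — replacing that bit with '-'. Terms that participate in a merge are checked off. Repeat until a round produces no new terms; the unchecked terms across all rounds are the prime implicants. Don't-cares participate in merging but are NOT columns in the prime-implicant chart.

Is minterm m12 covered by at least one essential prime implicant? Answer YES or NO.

YES

size-2^0 implicants → 00000(✓)  00101(✓)  00110(✓)  00111(✓)  01100(✓)  01101(✓)  10000(✓)  10010(✓)  10011(✓)  10101(✓)  10110(✓)  10111(✓)  11001(✓)  11010(✓)  11101(✓)
size-2^1 implicants → -0000  -0101(✓)  -0110(✓)  -0111(✓)  -1101(✓)  0-101(✓)  001-1(✓)  0011-(✓)  0110-  1-010  1-101(✓)  10-10(✓)  10-11(✓)  100-0  1001-(✓)  101-1(✓)  1011-(✓)  11-01
size-2^2 implicants → --101  -01-1  -011-  10-1-
Unchecked terms (primes): --101, -0000, -01-1, -011-, 0110-, 1-010, 10-1-, 100-0, 11-01
Minterm coverage:
  m0 ⊆ -0000 [E]
  m5 ⊆ --101,-01-1
  m6 ⊆ -011- [E]
  m7 ⊆ -01-1,-011-
  m12 ⊆ 0110- [E]
  m13 ⊆ --101,0110-
  m16 ⊆ -0000,100-0
  m18 ⊆ 1-010,10-1-,100-0
  m19 ⊆ 10-1- [E]
  m21 ⊆ --101,-01-1
  m22 ⊆ -011-,10-1-
  m23 ⊆ -01-1,-011-,10-1-
  m25 ⊆ 11-01 [E]
  m26 ⊆ 1-010 [E]
  m29 ⊆ --101,11-01
E = {-0000, -011-, 0110-, 1-010, 10-1-, 11-01}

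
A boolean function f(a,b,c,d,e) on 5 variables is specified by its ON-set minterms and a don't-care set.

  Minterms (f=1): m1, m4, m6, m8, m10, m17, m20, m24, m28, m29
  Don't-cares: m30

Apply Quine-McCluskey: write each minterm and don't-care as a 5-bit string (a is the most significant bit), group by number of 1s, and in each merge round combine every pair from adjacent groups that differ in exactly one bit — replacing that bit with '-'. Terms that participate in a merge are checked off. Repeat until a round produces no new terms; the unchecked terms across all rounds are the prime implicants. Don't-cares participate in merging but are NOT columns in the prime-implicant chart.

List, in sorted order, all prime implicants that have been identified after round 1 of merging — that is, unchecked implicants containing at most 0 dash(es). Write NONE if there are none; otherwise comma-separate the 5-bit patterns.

[col 0] 00001*, 00100*, 00110*, 01000*, 01010*, 10001*, 10100*, 11000*, 11100*, 11101*, 11110*
[col 1] -0001, -0100, -1000, 001-0, 010-0, 1-100, 11-00, 111-0, 1110-
Prime implicants: -0001, -0100, -1000, 001-0, 010-0, 1-100, 11-00, 111-0, 1110-

NONE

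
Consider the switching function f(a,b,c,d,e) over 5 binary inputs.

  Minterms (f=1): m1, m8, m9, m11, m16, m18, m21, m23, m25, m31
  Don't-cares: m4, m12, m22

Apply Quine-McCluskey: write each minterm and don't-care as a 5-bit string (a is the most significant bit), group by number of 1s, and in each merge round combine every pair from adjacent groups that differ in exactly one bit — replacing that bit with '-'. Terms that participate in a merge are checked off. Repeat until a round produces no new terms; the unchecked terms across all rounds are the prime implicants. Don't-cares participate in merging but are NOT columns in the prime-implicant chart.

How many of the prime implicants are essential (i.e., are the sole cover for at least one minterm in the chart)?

6

[col 0] 00001*, 00100*, 01000*, 01001*, 01011*, 01100*, 10000*, 10010*, 10101*, 10110*, 10111*, 11001*, 11111*
[col 1] -1001, 0-001, 0-100, 01-00, 010-1, 0100-, 1-111, 10-10, 100-0, 101-1, 1011-
Prime implicants: -1001, 0-001, 0-100, 01-00, 010-1, 0100-, 1-111, 10-10, 100-0, 101-1, 1011-
PI chart (minterm → PIs covering it):
  1 | 0-001  (sole → essential)
  8 | 01-00,0100-
  9 | -1001,0-001,010-1,0100-
  11 | 010-1  (sole → essential)
  16 | 100-0  (sole → essential)
  18 | 10-10,100-0
  21 | 101-1  (sole → essential)
  23 | 1-111,101-1,1011-
  25 | -1001  (sole → essential)
  31 | 1-111  (sole → essential)
Essential prime implicants: -1001, 0-001, 010-1, 1-111, 100-0, 101-1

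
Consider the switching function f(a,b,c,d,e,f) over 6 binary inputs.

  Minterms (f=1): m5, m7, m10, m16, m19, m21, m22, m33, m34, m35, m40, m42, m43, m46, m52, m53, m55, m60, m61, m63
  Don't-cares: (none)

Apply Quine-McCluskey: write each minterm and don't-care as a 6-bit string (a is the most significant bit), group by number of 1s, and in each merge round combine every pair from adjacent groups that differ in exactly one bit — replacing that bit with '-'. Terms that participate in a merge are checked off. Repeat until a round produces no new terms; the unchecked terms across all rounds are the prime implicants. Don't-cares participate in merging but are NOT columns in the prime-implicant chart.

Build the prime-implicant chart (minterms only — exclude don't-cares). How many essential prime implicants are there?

[col 0] 000101*, 000111*, 001010*, 010000, 010011, 010101*, 010110, 100001*, 100010*, 100011*, 101000*, 101010*, 101011*, 101110*, 110100*, 110101*, 110111*, 111100*, 111101*, 111111*
[col 1] -01010, -10101, 0-0101, 0001-1, 10-010*, 10-011*, 1000-1, 10001-*, 101-10, 1010-0, 10101-*, 11-100*, 11-101*, 11-111*, 1101-1*, 11010-*, 1111-1*, 11110-*
[col 2] 10-01-, 11-1-1, 11-10-
Prime implicants: -01010, -10101, 0-0101, 0001-1, 010000, 010011, 010110, 10-01-, 1000-1, 101-10, 1010-0, 11-1-1, 11-10-
PI chart (minterm → PIs covering it):
  5 | 0-0101,0001-1
  7 | 0001-1  (sole → essential)
  10 | -01010  (sole → essential)
  16 | 010000  (sole → essential)
  19 | 010011  (sole → essential)
  21 | -10101,0-0101
  22 | 010110  (sole → essential)
  33 | 1000-1  (sole → essential)
  34 | 10-01-  (sole → essential)
  35 | 10-01-,1000-1
  40 | 1010-0  (sole → essential)
  42 | -01010,10-01-,101-10,1010-0
  43 | 10-01-  (sole → essential)
  46 | 101-10  (sole → essential)
  52 | 11-10-  (sole → essential)
  53 | -10101,11-1-1,11-10-
  55 | 11-1-1  (sole → essential)
  60 | 11-10-  (sole → essential)
  61 | 11-1-1,11-10-
  63 | 11-1-1  (sole → essential)
Essential prime implicants: -01010, 0001-1, 010000, 010011, 010110, 10-01-, 1000-1, 101-10, 1010-0, 11-1-1, 11-10-

11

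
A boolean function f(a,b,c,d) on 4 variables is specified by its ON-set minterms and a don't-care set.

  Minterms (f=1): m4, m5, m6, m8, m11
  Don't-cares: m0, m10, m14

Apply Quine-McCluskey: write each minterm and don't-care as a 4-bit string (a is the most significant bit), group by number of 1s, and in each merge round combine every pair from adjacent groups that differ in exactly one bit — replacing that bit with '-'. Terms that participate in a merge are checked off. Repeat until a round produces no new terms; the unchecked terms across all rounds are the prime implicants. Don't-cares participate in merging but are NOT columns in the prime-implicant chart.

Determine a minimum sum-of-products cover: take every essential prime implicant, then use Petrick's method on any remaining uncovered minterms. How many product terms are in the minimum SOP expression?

4

Round 0: 0000✓ 0100✓ 0101✓ 0110✓ 1000✓ 1010✓ 1011✓ 1110✓
Round 1: -000 -110 0-00 01-0 010- 1-10 10-0 101-
PIs = {-000, -110, 0-00, 01-0, 010-, 1-10, 10-0, 101-}
Coverage chart:
  m4: 0-00,01-0,010-
  m5: 010- ←essential
  m6: -110,01-0
  m8: -000,10-0
  m11: 101- ←essential
Essential: 010-, 101-
Petrick residual → -000, -110
Min cover (4 terms): b'c'd' + bcd' + a'bc' + ab'c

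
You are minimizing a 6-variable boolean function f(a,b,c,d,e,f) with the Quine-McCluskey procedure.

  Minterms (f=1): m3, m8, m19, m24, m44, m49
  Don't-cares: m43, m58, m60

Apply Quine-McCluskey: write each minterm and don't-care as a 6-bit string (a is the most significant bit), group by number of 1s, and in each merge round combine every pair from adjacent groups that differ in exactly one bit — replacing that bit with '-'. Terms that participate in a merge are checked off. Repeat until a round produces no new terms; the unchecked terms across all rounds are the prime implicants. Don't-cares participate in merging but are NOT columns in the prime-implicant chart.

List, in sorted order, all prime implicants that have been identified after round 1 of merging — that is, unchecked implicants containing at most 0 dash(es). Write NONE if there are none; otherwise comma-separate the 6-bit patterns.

Round 0: 000011✓ 001000✓ 010011✓ 011000✓ 101011 101100✓ 110001 111010 111100✓
Round 1: 0-0011 0-1000 1-1100
PIs = {0-0011, 0-1000, 1-1100, 101011, 110001, 111010}

101011, 110001, 111010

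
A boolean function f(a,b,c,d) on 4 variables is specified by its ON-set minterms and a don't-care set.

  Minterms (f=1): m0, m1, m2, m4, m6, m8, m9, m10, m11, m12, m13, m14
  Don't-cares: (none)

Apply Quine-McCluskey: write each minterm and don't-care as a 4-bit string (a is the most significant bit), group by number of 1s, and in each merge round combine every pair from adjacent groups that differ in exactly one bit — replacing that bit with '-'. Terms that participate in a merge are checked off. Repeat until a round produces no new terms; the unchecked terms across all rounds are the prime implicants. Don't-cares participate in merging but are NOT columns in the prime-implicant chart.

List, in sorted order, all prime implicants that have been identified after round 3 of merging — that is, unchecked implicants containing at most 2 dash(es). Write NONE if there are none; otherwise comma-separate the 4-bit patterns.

-00-, 1-0-, 10--

Round 0: 0000✓ 0001✓ 0010✓ 0100✓ 0110✓ 1000✓ 1001✓ 1010✓ 1011✓ 1100✓ 1101✓ 1110✓
Round 1: -000✓ -001✓ -010✓ -100✓ -110✓ 0-00✓ 0-10✓ 00-0✓ 000-✓ 01-0✓ 1-00✓ 1-01✓ 1-10✓ 10-0✓ 10-1✓ 100-✓ 101-✓ 11-0✓ 110-✓
Round 2: --00✓ --10✓ -0-0✓ -00- -1-0✓ 0--0✓ 1--0✓ 1-0- 10--
Round 3: ---0
PIs = {---0, -00-, 1-0-, 10--}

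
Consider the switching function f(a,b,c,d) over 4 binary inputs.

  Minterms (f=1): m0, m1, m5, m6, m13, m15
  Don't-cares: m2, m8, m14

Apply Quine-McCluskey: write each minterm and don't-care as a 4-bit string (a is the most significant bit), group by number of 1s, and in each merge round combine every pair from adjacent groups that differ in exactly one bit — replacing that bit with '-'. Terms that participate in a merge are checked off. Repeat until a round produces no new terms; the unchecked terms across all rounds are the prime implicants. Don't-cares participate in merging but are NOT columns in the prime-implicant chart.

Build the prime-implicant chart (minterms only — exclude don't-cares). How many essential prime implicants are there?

0

size-2^0 implicants → 0000(✓)  0001(✓)  0010(✓)  0101(✓)  0110(✓)  1000(✓)  1101(✓)  1110(✓)  1111(✓)
size-2^1 implicants → -000  -101  -110  0-01  0-10  00-0  000-  11-1  111-
Unchecked terms (primes): -000, -101, -110, 0-01, 0-10, 00-0, 000-, 11-1, 111-
Minterm coverage:
  m0 ⊆ -000,00-0,000-
  m1 ⊆ 0-01,000-
  m5 ⊆ -101,0-01
  m6 ⊆ -110,0-10
  m13 ⊆ -101,11-1
  m15 ⊆ 11-1,111-
(no essential prime implicants)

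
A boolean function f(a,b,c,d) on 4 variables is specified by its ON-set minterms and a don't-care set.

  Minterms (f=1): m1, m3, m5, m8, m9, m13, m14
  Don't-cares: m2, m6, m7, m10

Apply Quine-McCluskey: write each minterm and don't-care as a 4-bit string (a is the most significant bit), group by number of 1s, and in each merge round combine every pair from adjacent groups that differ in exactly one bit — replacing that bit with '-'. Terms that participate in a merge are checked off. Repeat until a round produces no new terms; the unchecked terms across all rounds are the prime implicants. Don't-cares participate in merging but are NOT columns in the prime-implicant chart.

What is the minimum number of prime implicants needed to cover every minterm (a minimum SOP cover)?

4

Round 0: 0001✓ 0010✓ 0011✓ 0101✓ 0110✓ 0111✓ 1000✓ 1001✓ 1010✓ 1101✓ 1110✓
Round 1: -001✓ -010✓ -101✓ -110✓ 0-01✓ 0-10✓ 0-11✓ 00-1✓ 001-✓ 01-1✓ 011-✓ 1-01✓ 1-10✓ 10-0 100-
Round 2: --01 --10 0--1 0-1-
PIs = {--01, --10, 0--1, 0-1-, 10-0, 100-}
Coverage chart:
  m1: --01,0--1
  m3: 0--1,0-1-
  m5: --01,0--1
  m8: 10-0,100-
  m9: --01,100-
  m13: --01 ←essential
  m14: --10 ←essential
Essential: --01, --10
Petrick residual → 0--1, 10-0
Min cover (4 terms): c'd + cd' + a'd + ab'd'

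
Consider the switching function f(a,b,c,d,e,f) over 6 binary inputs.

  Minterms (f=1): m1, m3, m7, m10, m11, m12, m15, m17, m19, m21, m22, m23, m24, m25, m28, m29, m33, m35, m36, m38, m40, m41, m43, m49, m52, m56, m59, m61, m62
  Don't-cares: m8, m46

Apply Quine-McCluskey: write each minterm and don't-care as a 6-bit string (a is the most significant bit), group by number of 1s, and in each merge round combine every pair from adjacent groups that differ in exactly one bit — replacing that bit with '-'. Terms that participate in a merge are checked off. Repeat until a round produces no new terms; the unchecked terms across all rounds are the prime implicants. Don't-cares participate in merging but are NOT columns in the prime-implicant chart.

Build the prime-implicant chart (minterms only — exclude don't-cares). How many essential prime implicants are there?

size-2^0 implicants → 000001(✓)  000011(✓)  000111(✓)  001000(✓)  001010(✓)  001011(✓)  001100(✓)  001111(✓)  010001(✓)  010011(✓)  010101(✓)  010110(✓)  010111(✓)  011000(✓)  011001(✓)  011100(✓)  011101(✓)  100001(✓)  100011(✓)  100100(✓)  100110(✓)  101000(✓)  101001(✓)  101011(✓)  101110(✓)  110001(✓)  110100(✓)  111000(✓)  111011(✓)  111101(✓)  111110(✓)
size-2^1 implicants → -00001(✓)  -00011(✓)  -01000(✓)  -01011(✓)  -10001(✓)  -11000(✓)  -11101  0-0001(✓)  0-0011(✓)  0-0111(✓)  0-1000(✓)  0-1100(✓)  00-011(✓)  00-111(✓)  000-11(✓)  0000-1(✓)  001-00(✓)  001-11(✓)  0010-0  00101-  01-001(✓)  01-101(✓)  010-01(✓)  010-11(✓)  0100-1(✓)  0101-1(✓)  01011-  011-00(✓)  011-01(✓)  01100-(✓)  01110-(✓)  1-0001(✓)  1-0100  1-1000(✓)  1-1011  1-1110  10-001(✓)  10-011(✓)  10-110  1000-1(✓)  1001-0  1010-1(✓)  10100-
size-2^2 implicants → --0001  --1000  -0-011  -000-1  0-0-11  0-00-1  0-1-00  00--11  01--01  010--1  011-0-  10-0-1
Unchecked terms (primes): --0001, --1000, -0-011, -000-1, -11101, 0-0-11, 0-00-1, 0-1-00, 00--11, 0010-0, 00101-, 01--01, 010--1, 01011-, 011-0-, 1-0100, 1-1011, 1-1110, 10-0-1, 10-110, 1001-0, 10100-
Minterm coverage:
  m1 ⊆ --0001,-000-1,0-00-1
  m3 ⊆ -0-011,-000-1,0-0-11,0-00-1,00--11
  m7 ⊆ 0-0-11,00--11
  m10 ⊆ 0010-0,00101-
  m11 ⊆ -0-011,00--11,00101-
  m12 ⊆ 0-1-00 [E]
  m15 ⊆ 00--11 [E]
  m17 ⊆ --0001,0-00-1,01--01,010--1
  m19 ⊆ 0-0-11,0-00-1,010--1
  m21 ⊆ 01--01,010--1
  m22 ⊆ 01011- [E]
  m23 ⊆ 0-0-11,010--1,01011-
  m24 ⊆ --1000,0-1-00,011-0-
  m25 ⊆ 01--01,011-0-
  m28 ⊆ 0-1-00,011-0-
  m29 ⊆ -11101,01--01,011-0-
  m33 ⊆ --0001,-000-1,10-0-1
  m35 ⊆ -0-011,-000-1,10-0-1
  m36 ⊆ 1-0100,1001-0
  m38 ⊆ 10-110,1001-0
  m40 ⊆ --1000,10100-
  m41 ⊆ 10-0-1,10100-
  m43 ⊆ -0-011,1-1011,10-0-1
  m49 ⊆ --0001 [E]
  m52 ⊆ 1-0100 [E]
  m56 ⊆ --1000 [E]
  m59 ⊆ 1-1011 [E]
  m61 ⊆ -11101 [E]
  m62 ⊆ 1-1110 [E]
E = {--0001, --1000, -11101, 0-1-00, 00--11, 01011-, 1-0100, 1-1011, 1-1110}

9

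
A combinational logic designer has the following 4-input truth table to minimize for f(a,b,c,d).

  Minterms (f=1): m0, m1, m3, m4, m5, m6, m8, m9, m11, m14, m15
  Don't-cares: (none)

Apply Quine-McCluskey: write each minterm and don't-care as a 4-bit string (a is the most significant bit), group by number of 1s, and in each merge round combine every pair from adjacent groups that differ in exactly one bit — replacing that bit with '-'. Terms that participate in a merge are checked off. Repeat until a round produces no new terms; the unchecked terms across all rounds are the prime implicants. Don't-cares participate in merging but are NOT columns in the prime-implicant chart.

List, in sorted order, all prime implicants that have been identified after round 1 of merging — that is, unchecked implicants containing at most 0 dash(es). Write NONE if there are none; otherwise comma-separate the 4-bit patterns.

NONE

Round 0: 0000✓ 0001✓ 0011✓ 0100✓ 0101✓ 0110✓ 1000✓ 1001✓ 1011✓ 1110✓ 1111✓
Round 1: -000✓ -001✓ -011✓ -110 0-00✓ 0-01✓ 00-1✓ 000-✓ 01-0 010-✓ 1-11 10-1✓ 100-✓ 111-
Round 2: -0-1 -00- 0-0-
PIs = {-0-1, -00-, -110, 0-0-, 01-0, 1-11, 111-}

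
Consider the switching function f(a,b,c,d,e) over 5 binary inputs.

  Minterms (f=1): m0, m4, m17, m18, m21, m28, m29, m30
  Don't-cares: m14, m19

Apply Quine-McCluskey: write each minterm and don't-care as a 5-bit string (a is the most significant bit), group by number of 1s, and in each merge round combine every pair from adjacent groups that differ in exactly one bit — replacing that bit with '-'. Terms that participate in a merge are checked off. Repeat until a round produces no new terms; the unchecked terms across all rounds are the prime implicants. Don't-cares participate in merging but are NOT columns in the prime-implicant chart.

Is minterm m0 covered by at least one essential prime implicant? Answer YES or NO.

YES

[col 0] 00000*, 00100*, 01110*, 10001*, 10010*, 10011*, 10101*, 11100*, 11101*, 11110*
[col 1] -1110, 00-00, 1-101, 10-01, 100-1, 1001-, 111-0, 1110-
Prime implicants: -1110, 00-00, 1-101, 10-01, 100-1, 1001-, 111-0, 1110-
PI chart (minterm → PIs covering it):
  0 | 00-00  (sole → essential)
  4 | 00-00  (sole → essential)
  17 | 10-01,100-1
  18 | 1001-  (sole → essential)
  21 | 1-101,10-01
  28 | 111-0,1110-
  29 | 1-101,1110-
  30 | -1110,111-0
Essential prime implicants: 00-00, 1001-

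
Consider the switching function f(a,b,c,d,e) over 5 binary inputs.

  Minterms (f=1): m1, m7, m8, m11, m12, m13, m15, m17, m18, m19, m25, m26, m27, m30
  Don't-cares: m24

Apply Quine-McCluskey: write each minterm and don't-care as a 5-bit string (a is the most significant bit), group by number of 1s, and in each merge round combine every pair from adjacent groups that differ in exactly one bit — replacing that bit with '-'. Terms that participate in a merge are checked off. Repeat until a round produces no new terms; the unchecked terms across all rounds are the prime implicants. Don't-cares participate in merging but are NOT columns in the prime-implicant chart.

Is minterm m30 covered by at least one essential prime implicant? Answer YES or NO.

YES

Round 0: 00001✓ 00111✓ 01000✓ 01011✓ 01100✓ 01101✓ 01111✓ 10001✓ 10010✓ 10011✓ 11000✓ 11001✓ 11010✓ 11011✓ 11110✓
Round 1: -0001 -1000 -1011 0-111 01-00 01-11 011-1 0110- 1-001✓ 1-010✓ 1-011✓ 100-1✓ 1001-✓ 11-10 110-0✓ 110-1✓ 1100-✓ 1101-✓
Round 2: 1-0-1 1-01- 110--
PIs = {-0001, -1000, -1011, 0-111, 01-00, 01-11, 011-1, 0110-, 1-0-1, 1-01-, 11-10, 110--}
Coverage chart:
  m1: -0001 ←essential
  m7: 0-111 ←essential
  m8: -1000,01-00
  m11: -1011,01-11
  m12: 01-00,0110-
  m13: 011-1,0110-
  m15: 0-111,01-11,011-1
  m17: -0001,1-0-1
  m18: 1-01- ←essential
  m19: 1-0-1,1-01-
  m25: 1-0-1,110--
  m26: 1-01-,11-10,110--
  m27: -1011,1-0-1,1-01-,110--
  m30: 11-10 ←essential
Essential: -0001, 0-111, 1-01-, 11-10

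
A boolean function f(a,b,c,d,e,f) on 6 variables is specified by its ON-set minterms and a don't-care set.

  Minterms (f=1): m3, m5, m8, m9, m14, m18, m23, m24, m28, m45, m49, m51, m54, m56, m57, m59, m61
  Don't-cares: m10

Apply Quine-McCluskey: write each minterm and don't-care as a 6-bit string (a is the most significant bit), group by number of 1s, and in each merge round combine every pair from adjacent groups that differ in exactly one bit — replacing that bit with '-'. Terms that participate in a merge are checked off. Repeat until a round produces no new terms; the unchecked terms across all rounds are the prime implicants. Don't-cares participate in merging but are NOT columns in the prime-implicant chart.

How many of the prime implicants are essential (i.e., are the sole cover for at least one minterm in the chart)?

10

[col 0] 000011, 000101, 001000*, 001001*, 001010*, 001110*, 010010, 010111, 011000*, 011100*, 101101*, 110001*, 110011*, 110110, 111000*, 111001*, 111011*, 111101*
[col 1] -11000, 0-1000, 001-10, 0010-0, 00100-, 011-00, 1-1101, 11-001*, 11-011*, 1100-1*, 111-01, 1110-1*, 11100-
[col 2] 11-0-1
Prime implicants: -11000, 0-1000, 000011, 000101, 001-10, 0010-0, 00100-, 010010, 010111, 011-00, 1-1101, 11-0-1, 110110, 111-01, 11100-
PI chart (minterm → PIs covering it):
  3 | 000011  (sole → essential)
  5 | 000101  (sole → essential)
  8 | 0-1000,0010-0,00100-
  9 | 00100-  (sole → essential)
  14 | 001-10  (sole → essential)
  18 | 010010  (sole → essential)
  23 | 010111  (sole → essential)
  24 | -11000,0-1000,011-00
  28 | 011-00  (sole → essential)
  45 | 1-1101  (sole → essential)
  49 | 11-0-1  (sole → essential)
  51 | 11-0-1  (sole → essential)
  54 | 110110  (sole → essential)
  56 | -11000,11100-
  57 | 11-0-1,111-01,11100-
  59 | 11-0-1  (sole → essential)
  61 | 1-1101,111-01
Essential prime implicants: 000011, 000101, 001-10, 00100-, 010010, 010111, 011-00, 1-1101, 11-0-1, 110110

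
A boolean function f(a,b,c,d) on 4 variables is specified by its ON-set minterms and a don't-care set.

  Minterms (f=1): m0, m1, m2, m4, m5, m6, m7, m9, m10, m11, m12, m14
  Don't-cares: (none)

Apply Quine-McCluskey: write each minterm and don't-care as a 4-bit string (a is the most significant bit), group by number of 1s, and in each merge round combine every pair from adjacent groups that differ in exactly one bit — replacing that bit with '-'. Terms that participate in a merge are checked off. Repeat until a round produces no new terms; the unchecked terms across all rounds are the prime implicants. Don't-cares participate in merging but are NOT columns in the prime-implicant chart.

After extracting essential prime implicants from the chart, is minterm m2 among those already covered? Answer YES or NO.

Round 0: 0000✓ 0001✓ 0010✓ 0100✓ 0101✓ 0110✓ 0111✓ 1001✓ 1010✓ 1011✓ 1100✓ 1110✓
Round 1: -001 -010✓ -100✓ -110✓ 0-00✓ 0-01✓ 0-10✓ 00-0✓ 000-✓ 01-0✓ 01-1✓ 010-✓ 011-✓ 1-10✓ 10-1 101- 11-0✓
Round 2: --10 -1-0 0--0 0-0- 01--
PIs = {--10, -001, -1-0, 0--0, 0-0-, 01--, 10-1, 101-}
Coverage chart:
  m0: 0--0,0-0-
  m1: -001,0-0-
  m2: --10,0--0
  m4: -1-0,0--0,0-0-,01--
  m5: 0-0-,01--
  m6: --10,-1-0,0--0,01--
  m7: 01-- ←essential
  m9: -001,10-1
  m10: --10,101-
  m11: 10-1,101-
  m12: -1-0 ←essential
  m14: --10,-1-0
Essential: -1-0, 01--

NO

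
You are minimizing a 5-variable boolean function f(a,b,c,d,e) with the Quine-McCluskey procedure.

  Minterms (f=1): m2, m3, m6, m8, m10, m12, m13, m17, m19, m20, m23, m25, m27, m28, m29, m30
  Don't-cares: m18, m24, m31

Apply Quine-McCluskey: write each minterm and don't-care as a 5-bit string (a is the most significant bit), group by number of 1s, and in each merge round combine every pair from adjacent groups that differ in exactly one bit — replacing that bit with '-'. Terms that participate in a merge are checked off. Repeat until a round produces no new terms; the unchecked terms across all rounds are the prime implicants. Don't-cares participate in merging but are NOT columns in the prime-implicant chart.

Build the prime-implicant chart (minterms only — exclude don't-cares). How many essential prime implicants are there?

7

Round 0: 00010✓ 00011✓ 00110✓ 01000✓ 01010✓ 01100✓ 01101✓ 10001✓ 10010✓ 10011✓ 10100✓ 10111✓ 11000✓ 11001✓ 11011✓ 11100✓ 11101✓ 11110✓ 11111✓
Round 1: -0010✓ -0011✓ -1000✓ -1100✓ -1101✓ 0-010 00-10 0001-✓ 01-00✓ 010-0 0110-✓ 1-001✓ 1-011✓ 1-100 1-111✓ 10-11✓ 100-1✓ 1001-✓ 11-00✓ 11-01✓ 11-11✓ 110-1✓ 1100-✓ 111-0✓ 111-1✓ 1110-✓ 1111-✓
Round 2: -001- -1-00 -110- 1--11 1-0-1 11--1 11-0- 111--
PIs = {-001-, -1-00, -110-, 0-010, 00-10, 010-0, 1--11, 1-0-1, 1-100, 11--1, 11-0-, 111--}
Coverage chart:
  m2: -001-,0-010,00-10
  m3: -001- ←essential
  m6: 00-10 ←essential
  m8: -1-00,010-0
  m10: 0-010,010-0
  m12: -1-00,-110-
  m13: -110- ←essential
  m17: 1-0-1 ←essential
  m19: -001-,1--11,1-0-1
  m20: 1-100 ←essential
  m23: 1--11 ←essential
  m25: 1-0-1,11--1,11-0-
  m27: 1--11,1-0-1,11--1
  m28: -1-00,-110-,1-100,11-0-,111--
  m29: -110-,11--1,11-0-,111--
  m30: 111-- ←essential
Essential: -001-, -110-, 00-10, 1--11, 1-0-1, 1-100, 111--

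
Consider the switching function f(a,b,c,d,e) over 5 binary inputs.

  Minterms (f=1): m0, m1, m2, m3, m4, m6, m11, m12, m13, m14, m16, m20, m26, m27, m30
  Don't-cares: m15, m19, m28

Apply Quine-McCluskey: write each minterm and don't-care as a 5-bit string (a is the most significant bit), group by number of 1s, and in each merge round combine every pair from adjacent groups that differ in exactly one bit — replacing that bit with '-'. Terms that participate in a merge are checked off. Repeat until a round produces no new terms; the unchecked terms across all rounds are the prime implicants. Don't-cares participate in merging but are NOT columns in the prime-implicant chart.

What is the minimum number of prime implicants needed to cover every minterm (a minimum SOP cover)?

6

[col 0] 00000*, 00001*, 00010*, 00011*, 00100*, 00110*, 01011*, 01100*, 01101*, 01110*, 01111*, 10000*, 10011*, 10100*, 11010*, 11011*, 11100*, 11110*
[col 1] -0000*, -0011*, -0100*, -1011*, -1100*, -1110*, 0-011*, 0-100*, 0-110*, 00-00*, 00-10*, 000-0*, 000-1*, 0000-*, 0001-*, 001-0*, 01-11, 011-0*, 011-1*, 0110-*, 0111-*, 1-011*, 1-100*, 10-00*, 11-10, 1101-, 111-0*
[col 2] --011, --100, -0-00, -11-0, 0-1-0, 00--0, 000--, 011--
Prime implicants: --011, --100, -0-00, -11-0, 0-1-0, 00--0, 000--, 01-11, 011--, 11-10, 1101-
PI chart (minterm → PIs covering it):
  0 | -0-00,00--0,000--
  1 | 000--  (sole → essential)
  2 | 00--0,000--
  3 | --011,000--
  4 | --100,-0-00,0-1-0,00--0
  6 | 0-1-0,00--0
  11 | --011,01-11
  12 | --100,-11-0,0-1-0,011--
  13 | 011--  (sole → essential)
  14 | -11-0,0-1-0,011--
  16 | -0-00  (sole → essential)
  20 | --100,-0-00
  26 | 11-10,1101-
  27 | --011,1101-
  30 | -11-0,11-10
Essential prime implicants: -0-00, 000--, 011--
Petrick residual → --011, 0-1-0, 11-10
Minimum SOP uses 6 PIs: c'de + b'd'e' + a'ce' + a'b'c' + a'bc + abde'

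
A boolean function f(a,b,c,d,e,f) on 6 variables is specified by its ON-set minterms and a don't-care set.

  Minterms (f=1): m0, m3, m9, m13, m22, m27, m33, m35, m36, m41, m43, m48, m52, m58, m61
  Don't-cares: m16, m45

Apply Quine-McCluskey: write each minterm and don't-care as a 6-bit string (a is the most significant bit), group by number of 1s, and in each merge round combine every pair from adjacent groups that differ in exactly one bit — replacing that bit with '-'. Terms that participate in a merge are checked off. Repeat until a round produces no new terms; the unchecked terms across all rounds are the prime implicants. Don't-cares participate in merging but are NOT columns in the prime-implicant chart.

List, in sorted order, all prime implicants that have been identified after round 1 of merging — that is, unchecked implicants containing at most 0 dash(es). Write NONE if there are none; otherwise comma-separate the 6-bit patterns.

010110, 011011, 111010

[col 0] 000000*, 000011*, 001001*, 001101*, 010000*, 010110, 011011, 100001*, 100011*, 100100*, 101001*, 101011*, 101101*, 110000*, 110100*, 111010, 111101*
[col 1] -00011, -01001*, -01101*, -10000, 0-0000, 001-01*, 1-0100, 1-1101, 10-001*, 10-011*, 1000-1*, 101-01*, 1010-1*, 110-00
[col 2] -01-01, 10-0-1
Prime implicants: -00011, -01-01, -10000, 0-0000, 010110, 011011, 1-0100, 1-1101, 10-0-1, 110-00, 111010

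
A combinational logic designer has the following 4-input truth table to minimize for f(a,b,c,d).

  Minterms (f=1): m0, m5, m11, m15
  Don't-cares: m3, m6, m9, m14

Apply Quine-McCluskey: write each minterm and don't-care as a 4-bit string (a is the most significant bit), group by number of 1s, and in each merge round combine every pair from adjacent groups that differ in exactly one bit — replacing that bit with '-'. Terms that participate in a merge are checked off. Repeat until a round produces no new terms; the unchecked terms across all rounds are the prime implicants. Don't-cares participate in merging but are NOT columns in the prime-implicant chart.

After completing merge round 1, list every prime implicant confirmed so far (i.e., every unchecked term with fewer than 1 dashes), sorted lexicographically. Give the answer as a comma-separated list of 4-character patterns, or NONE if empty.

0000, 0101

Round 0: 0000 0011✓ 0101 0110✓ 1001✓ 1011✓ 1110✓ 1111✓
Round 1: -011 -110 1-11 10-1 111-
PIs = {-011, -110, 0000, 0101, 1-11, 10-1, 111-}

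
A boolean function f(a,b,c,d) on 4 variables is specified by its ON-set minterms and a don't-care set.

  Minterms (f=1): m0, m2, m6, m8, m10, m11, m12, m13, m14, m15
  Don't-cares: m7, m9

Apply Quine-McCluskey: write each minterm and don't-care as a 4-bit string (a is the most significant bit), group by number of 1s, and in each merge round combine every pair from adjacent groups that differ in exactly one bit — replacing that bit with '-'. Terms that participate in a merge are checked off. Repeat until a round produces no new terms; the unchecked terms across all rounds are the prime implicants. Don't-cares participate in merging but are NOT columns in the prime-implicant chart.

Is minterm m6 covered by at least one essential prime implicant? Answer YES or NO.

NO

size-2^0 implicants → 0000(✓)  0010(✓)  0110(✓)  0111(✓)  1000(✓)  1001(✓)  1010(✓)  1011(✓)  1100(✓)  1101(✓)  1110(✓)  1111(✓)
size-2^1 implicants → -000(✓)  -010(✓)  -110(✓)  -111(✓)  0-10(✓)  00-0(✓)  011-(✓)  1-00(✓)  1-01(✓)  1-10(✓)  1-11(✓)  10-0(✓)  10-1(✓)  100-(✓)  101-(✓)  11-0(✓)  11-1(✓)  110-(✓)  111-(✓)
size-2^2 implicants → --10  -0-0  -11-  1--0(✓)  1--1(✓)  1-0-(✓)  1-1-(✓)  10--(✓)  11--(✓)
size-2^3 implicants → 1---
Unchecked terms (primes): --10, -0-0, -11-, 1---
Minterm coverage:
  m0 ⊆ -0-0 [E]
  m2 ⊆ --10,-0-0
  m6 ⊆ --10,-11-
  m8 ⊆ -0-0,1---
  m10 ⊆ --10,-0-0,1---
  m11 ⊆ 1--- [E]
  m12 ⊆ 1--- [E]
  m13 ⊆ 1--- [E]
  m14 ⊆ --10,-11-,1---
  m15 ⊆ -11-,1---
E = {-0-0, 1---}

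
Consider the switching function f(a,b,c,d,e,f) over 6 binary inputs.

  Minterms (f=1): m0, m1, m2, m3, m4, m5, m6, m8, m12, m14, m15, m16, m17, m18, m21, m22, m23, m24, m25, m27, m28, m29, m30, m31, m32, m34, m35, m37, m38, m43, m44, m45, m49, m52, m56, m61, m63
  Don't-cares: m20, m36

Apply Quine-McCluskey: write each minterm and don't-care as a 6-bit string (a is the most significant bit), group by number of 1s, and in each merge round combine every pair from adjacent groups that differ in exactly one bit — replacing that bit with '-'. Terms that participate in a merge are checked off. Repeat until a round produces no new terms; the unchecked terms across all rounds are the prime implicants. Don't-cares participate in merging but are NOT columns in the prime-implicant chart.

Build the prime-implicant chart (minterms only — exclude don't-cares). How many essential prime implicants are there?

11

size-2^0 implicants → 000000(✓)  000001(✓)  000010(✓)  000011(✓)  000100(✓)  000101(✓)  000110(✓)  001000(✓)  001100(✓)  001110(✓)  001111(✓)  010000(✓)  010001(✓)  010010(✓)  010100(✓)  010101(✓)  010110(✓)  010111(✓)  011000(✓)  011001(✓)  011011(✓)  011100(✓)  011101(✓)  011110(✓)  011111(✓)  100000(✓)  100010(✓)  100011(✓)  100100(✓)  100101(✓)  100110(✓)  101011(✓)  101100(✓)  101101(✓)  110001(✓)  110100(✓)  111000(✓)  111101(✓)  111111(✓)
size-2^1 implicants → -00000(✓)  -00010(✓)  -00011(✓)  -00100(✓)  -00101(✓)  -00110(✓)  -01100(✓)  -10001  -10100(✓)  -11000  -11101(✓)  -11111(✓)  0-0000(✓)  0-0001(✓)  0-0010(✓)  0-0100(✓)  0-0101(✓)  0-0110(✓)  0-1000(✓)  0-1100(✓)  0-1110(✓)  0-1111(✓)  00-000(✓)  00-100(✓)  00-110(✓)  000-00(✓)  000-01(✓)  000-10(✓)  0000-0(✓)  0000-1(✓)  00000-(✓)  00001-(✓)  0001-0(✓)  00010-(✓)  001-00(✓)  0011-0(✓)  00111-(✓)  01-000(✓)  01-001(✓)  01-100(✓)  01-101(✓)  01-110(✓)  01-111(✓)  010-00(✓)  010-01(✓)  010-10(✓)  0100-0(✓)  01000-(✓)  0101-0(✓)  0101-1(✓)  01010-(✓)  01011-(✓)  011-00(✓)  011-01(✓)  011-11(✓)  0110-1(✓)  01100-(✓)  0111-0(✓)  0111-1(✓)  01110-(✓)  01111-(✓)  1-0100(✓)  1-1101  10-011  10-100(✓)  10-101(✓)  100-00(✓)  100-10(✓)  1000-0(✓)  10001-(✓)  1001-0(✓)  10010-(✓)  10110-(✓)  1111-1(✓)
size-2^2 implicants → --0100  -0-100  -00-00(✓)  -00-10(✓)  -000-0(✓)  -0001-  -001-0(✓)  -0010-  -111-1  0--000(✓)  0--100(✓)  0--110(✓)  0-0-00(✓)  0-0-01(✓)  0-0-10(✓)  0-00-0(✓)  0-000-(✓)  0-01-0(✓)  0-010-(✓)  0-1-00(✓)  0-11-0(✓)  0-111-  00--00(✓)  00-1-0(✓)  000--0(✓)  000-0-(✓)  0000--  01--00(✓)  01--01(✓)  01-00-(✓)  01-1-0(✓)  01-1-1(✓)  01-10-(✓)  01-11-(✓)  010--0(✓)  010-0-(✓)  0101--(✓)  011--1  011-0-(✓)  0111--(✓)  10-10-  100--0(✓)
size-2^3 implicants → -00--0  0---00  0--1-0  0-0--0  0-0-0-  01--0-  01-1--
Unchecked terms (primes): --0100, -0-100, -00--0, -0001-, -0010-, -10001, -11000, -111-1, 0---00, 0--1-0, 0-0--0, 0-0-0-, 0-111-, 0000--, 01--0-, 01-1--, 011--1, 1-1101, 10-011, 10-10-
Minterm coverage:
  m0 ⊆ -00--0,0---00,0-0--0,0-0-0-,0000--
  m1 ⊆ 0-0-0-,0000--
  m2 ⊆ -00--0,-0001-,0-0--0,0000--
  m3 ⊆ -0001-,0000--
  m4 ⊆ --0100,-0-100,-00--0,-0010-,0---00,0--1-0,0-0--0,0-0-0-
  m5 ⊆ -0010-,0-0-0-
  m6 ⊆ -00--0,0--1-0,0-0--0
  m8 ⊆ 0---00 [E]
  m12 ⊆ -0-100,0---00,0--1-0
  m14 ⊆ 0--1-0,0-111-
  m15 ⊆ 0-111- [E]
  m16 ⊆ 0---00,0-0--0,0-0-0-,01--0-
  m17 ⊆ -10001,0-0-0-,01--0-
  m18 ⊆ 0-0--0 [E]
  m21 ⊆ 0-0-0-,01--0-,01-1--
  m22 ⊆ 0--1-0,0-0--0,01-1--
  m23 ⊆ 01-1-- [E]
  m24 ⊆ -11000,0---00,01--0-
  m25 ⊆ 01--0-,011--1
  m27 ⊆ 011--1 [E]
  m28 ⊆ 0---00,0--1-0,01--0-,01-1--
  m29 ⊆ -111-1,01--0-,01-1--,011--1
  m30 ⊆ 0--1-0,0-111-,01-1--
  m31 ⊆ -111-1,0-111-,01-1--,011--1
  m32 ⊆ -00--0 [E]
  m34 ⊆ -00--0,-0001-
  m35 ⊆ -0001-,10-011
  m37 ⊆ -0010-,10-10-
  m38 ⊆ -00--0 [E]
  m43 ⊆ 10-011 [E]
  m44 ⊆ -0-100,10-10-
  m45 ⊆ 1-1101,10-10-
  m49 ⊆ -10001 [E]
  m52 ⊆ --0100 [E]
  m56 ⊆ -11000 [E]
  m61 ⊆ -111-1,1-1101
  m63 ⊆ -111-1 [E]
E = {--0100, -00--0, -10001, -11000, -111-1, 0---00, 0-0--0, 0-111-, 01-1--, 011--1, 10-011}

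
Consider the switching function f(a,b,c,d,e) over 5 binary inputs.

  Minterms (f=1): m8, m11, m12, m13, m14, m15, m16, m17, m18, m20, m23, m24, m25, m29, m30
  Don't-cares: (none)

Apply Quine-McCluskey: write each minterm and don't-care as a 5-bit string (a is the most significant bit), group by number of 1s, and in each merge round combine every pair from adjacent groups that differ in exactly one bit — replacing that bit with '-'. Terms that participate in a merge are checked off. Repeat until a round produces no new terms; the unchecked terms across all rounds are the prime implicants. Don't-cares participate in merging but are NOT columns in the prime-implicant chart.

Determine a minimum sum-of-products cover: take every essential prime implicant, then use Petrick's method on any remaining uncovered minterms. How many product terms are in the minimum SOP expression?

8

Round 0: 01000✓ 01011✓ 01100✓ 01101✓ 01110✓ 01111✓ 10000✓ 10001✓ 10010✓ 10100✓ 10111 11000✓ 11001✓ 11101✓ 11110✓
Round 1: -1000 -1101 -1110 01-00 01-11 011-0✓ 011-1✓ 0110-✓ 0111-✓ 1-000✓ 1-001✓ 10-00 100-0 1000-✓ 11-01 1100-✓
Round 2: 011-- 1-00-
PIs = {-1000, -1101, -1110, 01-00, 01-11, 011--, 1-00-, 10-00, 100-0, 10111, 11-01}
Coverage chart:
  m8: -1000,01-00
  m11: 01-11 ←essential
  m12: 01-00,011--
  m13: -1101,011--
  m14: -1110,011--
  m15: 01-11,011--
  m16: 1-00-,10-00,100-0
  m17: 1-00- ←essential
  m18: 100-0 ←essential
  m20: 10-00 ←essential
  m23: 10111 ←essential
  m24: -1000,1-00-
  m25: 1-00-,11-01
  m29: -1101,11-01
  m30: -1110 ←essential
Essential: -1110, 01-11, 1-00-, 10-00, 100-0, 10111
Petrick residual → -1101, 01-00
Min cover (8 terms): bcd'e + bcde' + a'bd'e' + a'bde + ac'd' + ab'd'e' + ab'c'e' + ab'cde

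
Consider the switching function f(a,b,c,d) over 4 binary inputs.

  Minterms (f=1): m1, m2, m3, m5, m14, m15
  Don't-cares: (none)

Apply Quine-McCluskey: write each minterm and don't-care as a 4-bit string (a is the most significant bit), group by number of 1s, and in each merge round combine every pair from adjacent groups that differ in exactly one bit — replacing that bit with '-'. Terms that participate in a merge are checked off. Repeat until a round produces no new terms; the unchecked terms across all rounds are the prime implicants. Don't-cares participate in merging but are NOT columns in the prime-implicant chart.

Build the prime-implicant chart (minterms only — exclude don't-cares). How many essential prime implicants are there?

Round 0: 0001✓ 0010✓ 0011✓ 0101✓ 1110✓ 1111✓
Round 1: 0-01 00-1 001- 111-
PIs = {0-01, 00-1, 001-, 111-}
Coverage chart:
  m1: 0-01,00-1
  m2: 001- ←essential
  m3: 00-1,001-
  m5: 0-01 ←essential
  m14: 111- ←essential
  m15: 111- ←essential
Essential: 0-01, 001-, 111-

3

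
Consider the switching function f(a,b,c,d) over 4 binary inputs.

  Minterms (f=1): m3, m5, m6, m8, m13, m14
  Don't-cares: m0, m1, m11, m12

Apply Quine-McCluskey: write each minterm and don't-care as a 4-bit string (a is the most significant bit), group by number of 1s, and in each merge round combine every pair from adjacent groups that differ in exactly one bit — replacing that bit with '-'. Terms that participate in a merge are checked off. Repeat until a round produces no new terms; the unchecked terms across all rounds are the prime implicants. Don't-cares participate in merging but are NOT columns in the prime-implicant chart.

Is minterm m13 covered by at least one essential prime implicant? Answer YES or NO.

size-2^0 implicants → 0000(✓)  0001(✓)  0011(✓)  0101(✓)  0110(✓)  1000(✓)  1011(✓)  1100(✓)  1101(✓)  1110(✓)
size-2^1 implicants → -000  -011  -101  -110  0-01  00-1  000-  1-00  11-0  110-
Unchecked terms (primes): -000, -011, -101, -110, 0-01, 00-1, 000-, 1-00, 11-0, 110-
Minterm coverage:
  m3 ⊆ -011,00-1
  m5 ⊆ -101,0-01
  m6 ⊆ -110 [E]
  m8 ⊆ -000,1-00
  m13 ⊆ -101,110-
  m14 ⊆ -110,11-0
E = {-110}

NO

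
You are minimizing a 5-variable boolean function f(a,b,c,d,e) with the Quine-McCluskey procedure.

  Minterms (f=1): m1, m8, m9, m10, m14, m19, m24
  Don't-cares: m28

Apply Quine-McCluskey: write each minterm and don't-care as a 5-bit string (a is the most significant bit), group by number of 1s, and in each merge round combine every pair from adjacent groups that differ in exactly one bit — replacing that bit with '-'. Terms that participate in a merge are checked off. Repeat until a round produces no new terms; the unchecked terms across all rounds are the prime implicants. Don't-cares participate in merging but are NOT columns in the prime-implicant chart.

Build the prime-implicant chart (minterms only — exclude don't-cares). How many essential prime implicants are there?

Round 0: 00001✓ 01000✓ 01001✓ 01010✓ 01110✓ 10011 11000✓ 11100✓
Round 1: -1000 0-001 01-10 010-0 0100- 11-00
PIs = {-1000, 0-001, 01-10, 010-0, 0100-, 10011, 11-00}
Coverage chart:
  m1: 0-001 ←essential
  m8: -1000,010-0,0100-
  m9: 0-001,0100-
  m10: 01-10,010-0
  m14: 01-10 ←essential
  m19: 10011 ←essential
  m24: -1000,11-00
Essential: 0-001, 01-10, 10011

3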